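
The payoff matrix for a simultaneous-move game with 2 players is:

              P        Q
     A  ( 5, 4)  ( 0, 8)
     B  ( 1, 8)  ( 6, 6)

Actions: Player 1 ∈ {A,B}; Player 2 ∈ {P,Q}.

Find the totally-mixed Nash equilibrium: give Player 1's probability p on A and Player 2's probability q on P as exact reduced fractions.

P1 indiff ⇒ q·5+(1-q)·0 = q·1+(1-q)·6 ⇒ q(4) = (1-q)(6) ⇒ q = 3/5
P2 indiff ⇒ p·4+(1-p)·8 = p·8+(1-p)·6 ⇒ p(-4) = (1-p)(-2) ⇒ p = 1/3

p=1/3, q=3/5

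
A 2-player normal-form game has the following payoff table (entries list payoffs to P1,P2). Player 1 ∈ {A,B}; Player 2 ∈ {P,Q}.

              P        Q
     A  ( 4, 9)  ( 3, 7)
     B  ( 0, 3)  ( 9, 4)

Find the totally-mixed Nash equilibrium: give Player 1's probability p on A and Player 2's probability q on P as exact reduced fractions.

P1 indiff ⇒ q·4+(1-q)·3 = q·0+(1-q)·9 ⇒ q(4) = (1-q)(6) ⇒ q = 3/5
P2 indiff ⇒ p·9+(1-p)·3 = p·7+(1-p)·4 ⇒ p(2) = (1-p)(1) ⇒ p = 1/3

P1 mixes 1/3 on A; P2 mixes 3/5 on P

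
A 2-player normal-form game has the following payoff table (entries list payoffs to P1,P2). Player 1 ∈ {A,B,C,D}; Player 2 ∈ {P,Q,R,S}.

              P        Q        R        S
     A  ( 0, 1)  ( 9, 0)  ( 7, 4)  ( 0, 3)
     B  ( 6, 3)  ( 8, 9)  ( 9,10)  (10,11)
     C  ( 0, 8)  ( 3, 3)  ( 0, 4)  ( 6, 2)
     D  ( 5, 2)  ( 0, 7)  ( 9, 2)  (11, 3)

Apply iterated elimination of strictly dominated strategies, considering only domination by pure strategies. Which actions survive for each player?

P1 drop C (B beats it: P:6>0 Q:8>3 R:9>0 S:10>6)
P2 drop P (S beats it: A:3>1 B:11>3 D:3>2)
P1→{A,B,D} P2→{Q,R,S}

Survivors P1:{A,B,D} P2:{Q,R,S}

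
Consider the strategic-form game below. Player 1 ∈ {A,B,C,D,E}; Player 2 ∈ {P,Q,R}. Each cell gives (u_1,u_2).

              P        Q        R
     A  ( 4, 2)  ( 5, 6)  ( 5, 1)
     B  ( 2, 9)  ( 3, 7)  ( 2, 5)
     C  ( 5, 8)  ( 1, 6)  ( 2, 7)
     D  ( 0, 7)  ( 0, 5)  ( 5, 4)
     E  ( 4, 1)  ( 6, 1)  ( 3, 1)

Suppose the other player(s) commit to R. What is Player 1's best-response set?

BR_1 = {A,D}

u_1(A vs R) = 5
u_1(B vs R) = 2
u_1(C vs R) = 2
u_1(D vs R) = 5
u_1(E vs R) = 3
max payoff 5 at {A,D}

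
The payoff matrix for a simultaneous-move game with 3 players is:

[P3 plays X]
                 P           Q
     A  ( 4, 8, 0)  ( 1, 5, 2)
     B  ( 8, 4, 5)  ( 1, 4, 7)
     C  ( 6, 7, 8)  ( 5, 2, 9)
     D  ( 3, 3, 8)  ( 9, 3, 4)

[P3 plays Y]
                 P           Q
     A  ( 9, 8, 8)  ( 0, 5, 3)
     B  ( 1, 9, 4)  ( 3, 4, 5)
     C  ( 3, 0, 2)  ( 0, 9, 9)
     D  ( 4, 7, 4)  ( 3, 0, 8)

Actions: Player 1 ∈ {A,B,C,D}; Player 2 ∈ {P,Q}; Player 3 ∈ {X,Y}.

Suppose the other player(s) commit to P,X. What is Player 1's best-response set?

BR_1 = {B}

u_1(A vs P,X) = 4
u_1(B vs P,X) = 8
u_1(C vs P,X) = 6
u_1(D vs P,X) = 3
max payoff 8 at {B}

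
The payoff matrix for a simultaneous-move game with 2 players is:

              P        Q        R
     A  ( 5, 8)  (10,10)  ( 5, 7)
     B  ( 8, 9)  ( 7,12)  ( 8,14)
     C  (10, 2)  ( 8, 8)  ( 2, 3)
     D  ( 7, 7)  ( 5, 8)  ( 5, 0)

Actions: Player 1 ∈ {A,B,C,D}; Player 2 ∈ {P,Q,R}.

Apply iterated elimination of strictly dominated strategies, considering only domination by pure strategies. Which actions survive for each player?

Survivors P1:{A,B} P2:{Q,R}

P1 drop D (B beats it: P:8>7 Q:7>5 R:8>5)
P2 drop P (Q beats it: A:10>8 B:12>9 C:8>2)
P1 drop C (A beats it: Q:10>8 R:5>2)
P1→{A,B} P2→{Q,R}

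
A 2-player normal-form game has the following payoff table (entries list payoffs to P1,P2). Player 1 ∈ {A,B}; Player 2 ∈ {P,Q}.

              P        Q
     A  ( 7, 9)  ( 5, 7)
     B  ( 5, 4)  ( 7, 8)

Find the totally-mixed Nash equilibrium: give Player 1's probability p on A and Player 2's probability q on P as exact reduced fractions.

p=2/3, q=1/2

P1 indiff ⇒ q·7+(1-q)·5 = q·5+(1-q)·7 ⇒ q(2) = (1-q)(2) ⇒ q = 1/2
P2 indiff ⇒ p·9+(1-p)·4 = p·7+(1-p)·8 ⇒ p(2) = (1-p)(4) ⇒ p = 2/3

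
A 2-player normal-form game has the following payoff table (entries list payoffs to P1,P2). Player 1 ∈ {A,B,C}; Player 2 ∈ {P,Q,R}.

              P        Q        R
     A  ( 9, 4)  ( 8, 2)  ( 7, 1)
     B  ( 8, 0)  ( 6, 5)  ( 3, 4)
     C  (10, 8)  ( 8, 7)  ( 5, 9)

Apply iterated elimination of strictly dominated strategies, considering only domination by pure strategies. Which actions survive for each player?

P1 drop B (A beats it: P:9>8 Q:8>6 R:7>3)
P2 drop Q (P beats it: A:4>2 C:8>7)
P1→{A,C} P2→{P,R}

Remaining: P1:{A,C} P2:{P,R}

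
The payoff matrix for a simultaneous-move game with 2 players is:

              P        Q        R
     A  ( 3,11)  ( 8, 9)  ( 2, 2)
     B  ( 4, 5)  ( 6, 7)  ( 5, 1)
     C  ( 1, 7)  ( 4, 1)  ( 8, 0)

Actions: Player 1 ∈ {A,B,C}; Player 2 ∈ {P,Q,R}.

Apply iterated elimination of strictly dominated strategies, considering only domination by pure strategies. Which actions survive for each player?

P2 drop R (P beats it: A:11>2 B:5>1 C:7>0)
P1 drop C (A beats it: P:3>1 Q:8>4)
P1→{A,B} P2→{P,Q}

Remaining: P1:{A,B} P2:{P,Q}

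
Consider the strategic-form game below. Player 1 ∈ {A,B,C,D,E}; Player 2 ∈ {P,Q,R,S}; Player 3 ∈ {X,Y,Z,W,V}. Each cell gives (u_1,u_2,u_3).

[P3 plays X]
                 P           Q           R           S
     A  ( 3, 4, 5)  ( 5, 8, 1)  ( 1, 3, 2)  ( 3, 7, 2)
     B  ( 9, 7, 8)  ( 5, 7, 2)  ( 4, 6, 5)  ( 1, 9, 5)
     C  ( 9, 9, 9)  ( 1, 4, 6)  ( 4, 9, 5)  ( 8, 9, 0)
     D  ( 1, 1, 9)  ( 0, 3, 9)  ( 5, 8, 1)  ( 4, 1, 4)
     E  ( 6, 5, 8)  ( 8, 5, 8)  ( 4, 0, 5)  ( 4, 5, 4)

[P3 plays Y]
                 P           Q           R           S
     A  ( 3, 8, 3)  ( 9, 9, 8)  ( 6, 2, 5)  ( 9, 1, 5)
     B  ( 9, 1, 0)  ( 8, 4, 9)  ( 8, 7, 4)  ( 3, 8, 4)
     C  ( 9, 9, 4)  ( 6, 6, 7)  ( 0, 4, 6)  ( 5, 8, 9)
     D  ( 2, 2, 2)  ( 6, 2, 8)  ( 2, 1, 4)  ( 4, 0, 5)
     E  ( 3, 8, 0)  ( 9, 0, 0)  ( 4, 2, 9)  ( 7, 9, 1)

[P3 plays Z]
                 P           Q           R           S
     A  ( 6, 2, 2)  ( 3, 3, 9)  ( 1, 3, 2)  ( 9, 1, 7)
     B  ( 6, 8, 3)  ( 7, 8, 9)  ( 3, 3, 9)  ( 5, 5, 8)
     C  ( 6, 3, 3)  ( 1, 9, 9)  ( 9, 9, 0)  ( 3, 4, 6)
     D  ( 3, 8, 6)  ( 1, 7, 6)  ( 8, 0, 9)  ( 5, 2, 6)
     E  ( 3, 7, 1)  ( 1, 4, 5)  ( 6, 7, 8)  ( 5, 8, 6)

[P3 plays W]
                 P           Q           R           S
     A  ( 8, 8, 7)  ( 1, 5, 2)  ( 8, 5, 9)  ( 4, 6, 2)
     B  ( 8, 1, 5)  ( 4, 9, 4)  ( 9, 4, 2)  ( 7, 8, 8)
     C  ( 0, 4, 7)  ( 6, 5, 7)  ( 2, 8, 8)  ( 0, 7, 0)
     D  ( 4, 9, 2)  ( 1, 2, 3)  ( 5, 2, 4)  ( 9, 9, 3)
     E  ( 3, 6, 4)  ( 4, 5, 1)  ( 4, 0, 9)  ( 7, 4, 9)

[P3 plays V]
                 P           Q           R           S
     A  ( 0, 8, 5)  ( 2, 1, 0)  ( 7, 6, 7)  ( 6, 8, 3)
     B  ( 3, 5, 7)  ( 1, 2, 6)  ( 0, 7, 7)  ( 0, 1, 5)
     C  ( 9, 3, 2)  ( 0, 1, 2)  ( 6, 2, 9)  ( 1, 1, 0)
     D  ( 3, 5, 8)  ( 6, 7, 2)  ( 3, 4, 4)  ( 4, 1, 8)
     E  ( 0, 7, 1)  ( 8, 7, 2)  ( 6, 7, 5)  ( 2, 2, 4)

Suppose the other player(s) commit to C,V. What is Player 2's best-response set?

argmax u_2 = {P}

u_2(P vs C,V) = 3
u_2(Q vs C,V) = 1
u_2(R vs C,V) = 2
u_2(S vs C,V) = 1
max payoff 3 at {P}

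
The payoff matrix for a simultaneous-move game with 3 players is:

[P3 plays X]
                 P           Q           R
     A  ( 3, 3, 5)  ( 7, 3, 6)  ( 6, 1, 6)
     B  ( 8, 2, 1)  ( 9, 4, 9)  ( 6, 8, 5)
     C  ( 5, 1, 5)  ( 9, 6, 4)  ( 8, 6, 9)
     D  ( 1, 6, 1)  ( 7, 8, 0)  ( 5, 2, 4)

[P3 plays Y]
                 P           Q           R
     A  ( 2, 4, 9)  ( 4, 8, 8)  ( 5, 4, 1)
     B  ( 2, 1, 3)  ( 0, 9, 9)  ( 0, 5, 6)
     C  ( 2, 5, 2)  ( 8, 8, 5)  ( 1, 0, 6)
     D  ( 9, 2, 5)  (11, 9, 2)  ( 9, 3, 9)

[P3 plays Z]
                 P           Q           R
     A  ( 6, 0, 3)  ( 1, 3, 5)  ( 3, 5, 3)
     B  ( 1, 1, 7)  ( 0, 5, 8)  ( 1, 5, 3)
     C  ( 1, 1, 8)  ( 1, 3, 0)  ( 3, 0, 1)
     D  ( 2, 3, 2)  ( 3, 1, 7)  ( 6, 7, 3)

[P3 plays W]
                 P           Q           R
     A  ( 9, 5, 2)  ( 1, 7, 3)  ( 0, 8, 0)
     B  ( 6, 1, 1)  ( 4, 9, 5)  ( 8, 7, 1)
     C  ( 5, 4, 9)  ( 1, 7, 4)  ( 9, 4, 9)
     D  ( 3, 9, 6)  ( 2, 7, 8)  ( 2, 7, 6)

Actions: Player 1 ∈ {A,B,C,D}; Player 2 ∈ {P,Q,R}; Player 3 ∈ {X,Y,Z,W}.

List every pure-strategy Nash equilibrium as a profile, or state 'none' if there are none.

(A,P,X): not NE [P1→B gives 8>3; P3→Y gives 9>5]
(A,P,Y): not NE [P1→D gives 9>2; P2→Q gives 8>4]
(A,P,Z): not NE [P2→R gives 5>0; P3→Y gives 9>3]
(A,P,W): not NE [P2→R gives 8>5; P3→Y gives 9>2]
(A,Q,X): not NE [P1→C gives 9>7; P3→Y gives 8>6]
(A,Q,Y): not NE [P1→D gives 11>4]
(A,Q,Z): not NE [P1→D gives 3>1; P2→R gives 5>3; P3→Y gives 8>5]
(A,Q,W): not NE [P1→B gives 4>1; P2→R gives 8>7; P3→Y gives 8>3]
(A,R,X): not NE [P1→C gives 8>6; P2→Q gives 3>1]
(A,R,Y): not NE [P1→D gives 9>5; P2→Q gives 8>4; P3→X gives 6>1]
(A,R,Z): not NE [P1→D gives 6>3; P3→X gives 6>3]
(A,R,W): not NE [P1→C gives 9>0; P3→X gives 6>0]
(B,P,X): not NE [P2→R gives 8>2; P3→Z gives 7>1]
(B,P,Y): not NE [P1→D gives 9>2; P2→Q gives 9>1; P3→Z gives 7>3]
(B,P,Z): not NE [P1→A gives 6>1; P2→R gives 5>1]
(B,P,W): not NE [P1→A gives 9>6; P2→Q gives 9>1; P3→Z gives 7>1]
(B,Q,X): not NE [P2→R gives 8>4]
(B,Q,Y): not NE [P1→D gives 11>0]
(B,Q,Z): not NE [P1→D gives 3>0; P3→Y gives 9>8]
(B,Q,W): not NE [P3→Y gives 9>5]
(B,R,X): not NE [P1→C gives 8>6; P3→Y gives 6>5]
(B,R,Y): not NE [P1→D gives 9>0; P2→Q gives 9>5]
(B,R,Z): not NE [P1→D gives 6>1; P3→Y gives 6>3]
(B,R,W): not NE [P1→C gives 9>8; P2→Q gives 9>7; P3→Y gives 6>1]
(C,P,X): not NE [P1→B gives 8>5; P2→R gives 6>1; P3→W gives 9>5]
(C,P,Y): not NE [P1→D gives 9>2; P2→Q gives 8>5; P3→W gives 9>2]
(C,P,Z): not NE [P1→A gives 6>1; P2→Q gives 3>1; P3→W gives 9>8]
(C,P,W): not NE [P1→A gives 9>5; P2→Q gives 7>4]
(C,Q,X): not NE [P3→Y gives 5>4]
(C,Q,Y): not NE [P1→D gives 11>8]
(C,Q,Z): not NE [P1→D gives 3>1; P3→Y gives 5>0]
(C,Q,W): not NE [P1→B gives 4>1; P3→Y gives 5>4]
(C,R,X): NE
(C,R,Y): not NE [P1→D gives 9>1; P2→Q gives 8>0; P3→W gives 9>6]
(C,R,Z): not NE [P1→D gives 6>3; P2→Q gives 3>0; P3→W gives 9>1]
(C,R,W): not NE [P2→Q gives 7>4]
(D,P,X): not NE [P1→B gives 8>1; P2→Q gives 8>6; P3→W gives 6>1]
(D,P,Y): not NE [P2→Q gives 9>2; P3→W gives 6>5]
(D,P,Z): not NE [P1→A gives 6>2; P2→R gives 7>3; P3→W gives 6>2]
(D,P,W): not NE [P1→A gives 9>3]
(D,Q,X): not NE [P1→C gives 9>7; P3→W gives 8>0]
(D,Q,Y): not NE [P3→W gives 8>2]
(D,Q,Z): not NE [P2→R gives 7>1; P3→W gives 8>7]
(D,Q,W): not NE [P1→B gives 4>2; P2→P gives 9>7]
(D,R,X): not NE [P1→C gives 8>5; P2→Q gives 8>2; P3→Y gives 9>4]
(D,R,Y): not NE [P2→Q gives 9>3]
(D,R,Z): not NE [P3→Y gives 9>3]
(D,R,W): not NE [P1→C gives 9>2; P2→P gives 9>7; P3→Y gives 9>6]

PSNE = {(C,R,X)}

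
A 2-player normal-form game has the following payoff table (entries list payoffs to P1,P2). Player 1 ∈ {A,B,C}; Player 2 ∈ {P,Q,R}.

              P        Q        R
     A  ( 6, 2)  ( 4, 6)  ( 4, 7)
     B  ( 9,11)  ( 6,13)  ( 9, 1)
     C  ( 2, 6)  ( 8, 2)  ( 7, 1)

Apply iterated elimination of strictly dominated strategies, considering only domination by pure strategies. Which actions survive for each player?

P1 drop A (B beats it: P:9>6 Q:6>4 R:9>4)
P2 drop R (P beats it: B:11>1 C:6>1)
P1→{B,C} P2→{P,Q}

Survivors P1:{B,C} P2:{P,Q}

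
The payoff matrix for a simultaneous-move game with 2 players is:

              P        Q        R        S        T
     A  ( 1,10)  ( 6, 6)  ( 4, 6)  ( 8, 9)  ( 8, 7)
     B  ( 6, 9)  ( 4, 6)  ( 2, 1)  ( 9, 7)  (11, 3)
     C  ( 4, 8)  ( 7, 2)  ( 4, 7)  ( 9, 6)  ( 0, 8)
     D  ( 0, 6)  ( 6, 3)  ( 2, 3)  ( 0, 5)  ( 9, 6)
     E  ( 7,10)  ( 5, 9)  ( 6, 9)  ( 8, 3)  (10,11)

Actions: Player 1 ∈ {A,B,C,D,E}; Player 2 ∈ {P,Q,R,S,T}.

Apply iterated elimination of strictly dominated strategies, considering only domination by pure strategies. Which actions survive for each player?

Remaining: P1:{B,E} P2:{P,T}

P2 drop Q (P beats it: A:10>6 B:9>6 C:8>2 D:6>3 E:10>9)
P1 drop D (E beats it: P:7>0 R:6>2 S:8>0 T:10>9)
P2 drop R (P beats it: A:10>6 B:9>1 C:8>7 E:10>9)
P1 drop A (B beats it: P:6>1 S:9>8 T:11>8)
P2 drop S (P beats it: B:9>7 C:8>6 E:10>3)
P1 drop C (B beats it: P:6>4 T:11>0)
P1→{B,E} P2→{P,T}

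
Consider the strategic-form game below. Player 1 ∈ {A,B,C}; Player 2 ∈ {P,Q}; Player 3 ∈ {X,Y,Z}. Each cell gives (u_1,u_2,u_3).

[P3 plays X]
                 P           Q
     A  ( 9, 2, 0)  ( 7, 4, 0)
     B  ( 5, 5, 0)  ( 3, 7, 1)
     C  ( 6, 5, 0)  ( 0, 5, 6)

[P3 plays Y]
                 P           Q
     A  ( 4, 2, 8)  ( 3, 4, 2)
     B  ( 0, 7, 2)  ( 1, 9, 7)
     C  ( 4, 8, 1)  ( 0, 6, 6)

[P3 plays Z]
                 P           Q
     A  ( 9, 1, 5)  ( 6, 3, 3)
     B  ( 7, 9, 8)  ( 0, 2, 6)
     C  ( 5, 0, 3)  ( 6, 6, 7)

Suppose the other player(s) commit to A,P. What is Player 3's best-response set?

u_3(X vs A,P) = 0
u_3(Y vs A,P) = 8
u_3(Z vs A,P) = 5
max payoff 8 at {Y}

argmax u_3 = {Y}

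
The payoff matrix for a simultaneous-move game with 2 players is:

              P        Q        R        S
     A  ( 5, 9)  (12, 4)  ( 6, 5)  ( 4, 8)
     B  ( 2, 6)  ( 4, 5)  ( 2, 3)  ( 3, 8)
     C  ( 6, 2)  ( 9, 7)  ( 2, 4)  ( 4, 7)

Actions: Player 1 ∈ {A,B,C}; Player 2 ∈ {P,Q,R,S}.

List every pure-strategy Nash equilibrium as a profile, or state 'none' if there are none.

Nash profiles: (C,S)

(A,P): not NE [P1→C gives 6>5]
(A,Q): not NE [P2→P gives 9>4]
(A,R): not NE [P2→P gives 9>5]
(A,S): not NE [P2→P gives 9>8]
(B,P): not NE [P1→C gives 6>2; P2→S gives 8>6]
(B,Q): not NE [P1→A gives 12>4; P2→S gives 8>5]
(B,R): not NE [P1→A gives 6>2; P2→S gives 8>3]
(B,S): not NE [P1→C gives 4>3]
(C,P): not NE [P2→S gives 7>2]
(C,Q): not NE [P1→A gives 12>9]
(C,R): not NE [P1→A gives 6>2; P2→S gives 7>4]
(C,S): NE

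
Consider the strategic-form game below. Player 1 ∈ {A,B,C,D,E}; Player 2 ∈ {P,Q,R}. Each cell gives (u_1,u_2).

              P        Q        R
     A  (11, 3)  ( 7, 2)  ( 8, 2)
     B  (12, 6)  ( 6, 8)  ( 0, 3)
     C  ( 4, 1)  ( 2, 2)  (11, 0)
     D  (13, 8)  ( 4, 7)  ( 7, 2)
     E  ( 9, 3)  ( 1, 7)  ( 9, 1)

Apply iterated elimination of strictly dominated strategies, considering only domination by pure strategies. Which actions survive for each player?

Remaining: P1:{A,B,D} P2:{P,Q}

P2 drop R (P beats it: A:3>2 B:6>3 C:1>0 D:8>2 E:3>1)
P1 drop C (A beats it: P:11>4 Q:7>2)
P1 drop E (A beats it: P:11>9 Q:7>1)
P1→{A,B,D} P2→{P,Q}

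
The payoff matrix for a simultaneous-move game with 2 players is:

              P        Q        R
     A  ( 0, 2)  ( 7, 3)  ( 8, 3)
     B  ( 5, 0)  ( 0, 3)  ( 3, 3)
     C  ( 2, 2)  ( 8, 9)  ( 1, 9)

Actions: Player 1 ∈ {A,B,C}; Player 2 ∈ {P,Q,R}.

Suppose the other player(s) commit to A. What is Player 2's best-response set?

u_2(P vs A) = 2
u_2(Q vs A) = 3
u_2(R vs A) = 3
max payoff 3 at {Q,R}

BR_2 = {Q,R}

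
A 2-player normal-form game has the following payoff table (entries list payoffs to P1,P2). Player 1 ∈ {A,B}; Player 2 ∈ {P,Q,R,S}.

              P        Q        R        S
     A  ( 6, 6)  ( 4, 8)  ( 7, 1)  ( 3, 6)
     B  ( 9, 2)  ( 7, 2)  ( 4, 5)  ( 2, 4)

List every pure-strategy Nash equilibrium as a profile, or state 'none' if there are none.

Equilibria: none

(A,P): not NE [P1→B gives 9>6; P2→Q gives 8>6]
(A,Q): not NE [P1→B gives 7>4]
(A,R): not NE [P2→Q gives 8>1]
(A,S): not NE [P2→Q gives 8>6]
(B,P): not NE [P2→R gives 5>2]
(B,Q): not NE [P2→R gives 5>2]
(B,R): not NE [P1→A gives 7>4]
(B,S): not NE [P1→A gives 3>2; P2→R gives 5>4]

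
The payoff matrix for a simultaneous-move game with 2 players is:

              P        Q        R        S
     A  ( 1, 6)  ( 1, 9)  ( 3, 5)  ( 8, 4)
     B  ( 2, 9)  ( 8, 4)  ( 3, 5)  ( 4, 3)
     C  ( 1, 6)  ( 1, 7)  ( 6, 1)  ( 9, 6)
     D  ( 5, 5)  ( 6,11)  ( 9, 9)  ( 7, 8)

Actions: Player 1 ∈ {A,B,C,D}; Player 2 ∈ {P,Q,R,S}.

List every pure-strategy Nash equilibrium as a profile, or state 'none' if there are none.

(A,P): not NE [P1→D gives 5>1; P2→Q gives 9>6]
(A,Q): not NE [P1→B gives 8>1]
(A,R): not NE [P1→D gives 9>3; P2→Q gives 9>5]
(A,S): not NE [P1→C gives 9>8; P2→Q gives 9>4]
(B,P): not NE [P1→D gives 5>2]
(B,Q): not NE [P2→P gives 9>4]
(B,R): not NE [P1→D gives 9>3; P2→P gives 9>5]
(B,S): not NE [P1→C gives 9>4; P2→P gives 9>3]
(C,P): not NE [P1→D gives 5>1; P2→Q gives 7>6]
(C,Q): not NE [P1→B gives 8>1]
(C,R): not NE [P1→D gives 9>6; P2→Q gives 7>1]
(C,S): not NE [P2→Q gives 7>6]
(D,P): not NE [P2→Q gives 11>5]
(D,Q): not NE [P1→B gives 8>6]
(D,R): not NE [P2→Q gives 11>9]
(D,S): not NE [P1→C gives 9>7; P2→Q gives 11>8]

Equilibria: none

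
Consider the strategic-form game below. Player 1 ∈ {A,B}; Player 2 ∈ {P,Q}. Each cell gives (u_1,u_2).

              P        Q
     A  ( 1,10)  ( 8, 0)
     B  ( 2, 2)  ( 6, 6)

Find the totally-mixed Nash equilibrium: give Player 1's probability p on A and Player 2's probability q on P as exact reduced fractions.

P1 indiff ⇒ q·1+(1-q)·8 = q·2+(1-q)·6 ⇒ q(-1) = (1-q)(-2) ⇒ q = 2/3
P2 indiff ⇒ p·10+(1-p)·2 = p·0+(1-p)·6 ⇒ p(10) = (1-p)(4) ⇒ p = 2/7

p=2/7, q=2/3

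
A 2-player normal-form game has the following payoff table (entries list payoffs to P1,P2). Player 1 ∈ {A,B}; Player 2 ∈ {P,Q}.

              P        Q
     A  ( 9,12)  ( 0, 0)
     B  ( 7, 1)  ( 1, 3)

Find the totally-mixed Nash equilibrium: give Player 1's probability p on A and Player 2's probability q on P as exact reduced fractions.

(p,q) = (1/7, 1/3)

P1 indiff ⇒ q·9+(1-q)·0 = q·7+(1-q)·1 ⇒ q(2) = (1-q)(1) ⇒ q = 1/3
P2 indiff ⇒ p·12+(1-p)·1 = p·0+(1-p)·3 ⇒ p(12) = (1-p)(2) ⇒ p = 1/7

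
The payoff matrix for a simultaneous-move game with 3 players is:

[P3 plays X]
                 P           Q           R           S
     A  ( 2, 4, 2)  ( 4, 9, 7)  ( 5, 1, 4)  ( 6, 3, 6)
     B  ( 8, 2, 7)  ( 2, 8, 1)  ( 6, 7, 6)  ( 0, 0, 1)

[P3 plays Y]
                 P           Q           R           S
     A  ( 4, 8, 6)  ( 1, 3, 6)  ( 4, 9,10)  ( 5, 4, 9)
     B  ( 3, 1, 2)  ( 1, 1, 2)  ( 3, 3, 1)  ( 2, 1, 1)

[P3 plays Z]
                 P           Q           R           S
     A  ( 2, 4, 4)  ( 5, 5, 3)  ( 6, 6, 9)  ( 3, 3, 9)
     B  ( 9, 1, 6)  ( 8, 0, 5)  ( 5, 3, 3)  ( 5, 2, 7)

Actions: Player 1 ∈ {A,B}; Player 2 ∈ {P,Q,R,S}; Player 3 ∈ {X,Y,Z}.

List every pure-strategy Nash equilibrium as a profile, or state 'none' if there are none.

(A,P,X): not NE [P1→B gives 8>2; P2→Q gives 9>4; P3→Y gives 6>2]
(A,P,Y): not NE [P2→R gives 9>8]
(A,P,Z): not NE [P1→B gives 9>2; P2→R gives 6>4; P3→Y gives 6>4]
(A,Q,X): NE
(A,Q,Y): not NE [P2→R gives 9>3; P3→X gives 7>6]
(A,Q,Z): not NE [P1→B gives 8>5; P2→R gives 6>5; P3→X gives 7>3]
(A,R,X): not NE [P1→B gives 6>5; P2→Q gives 9>1; P3→Y gives 10>4]
(A,R,Y): NE
(A,R,Z): not NE [P3→Y gives 10>9]
(A,S,X): not NE [P2→Q gives 9>3; P3→Z gives 9>6]
(A,S,Y): not NE [P2→R gives 9>4]
(A,S,Z): not NE [P1→B gives 5>3; P2→R gives 6>3]
(B,P,X): not NE [P2→Q gives 8>2]
(B,P,Y): not NE [P1→A gives 4>3; P2→R gives 3>1; P3→X gives 7>2]
(B,P,Z): not NE [P2→R gives 3>1; P3→X gives 7>6]
(B,Q,X): not NE [P1→A gives 4>2; P3→Z gives 5>1]
(B,Q,Y): not NE [P2→R gives 3>1; P3→Z gives 5>2]
(B,Q,Z): not NE [P2→R gives 3>0]
(B,R,X): not NE [P2→Q gives 8>7]
(B,R,Y): not NE [P1→A gives 4>3; P3→X gives 6>1]
(B,R,Z): not NE [P1→A gives 6>5; P3→X gives 6>3]
(B,S,X): not NE [P1→A gives 6>0; P2→Q gives 8>0; P3→Z gives 7>1]
(B,S,Y): not NE [P1→A gives 5>2; P2→R gives 3>1; P3→Z gives 7>1]
(B,S,Z): not NE [P2→R gives 3>2]

Nash profiles: (A,Q,X), (A,R,Y)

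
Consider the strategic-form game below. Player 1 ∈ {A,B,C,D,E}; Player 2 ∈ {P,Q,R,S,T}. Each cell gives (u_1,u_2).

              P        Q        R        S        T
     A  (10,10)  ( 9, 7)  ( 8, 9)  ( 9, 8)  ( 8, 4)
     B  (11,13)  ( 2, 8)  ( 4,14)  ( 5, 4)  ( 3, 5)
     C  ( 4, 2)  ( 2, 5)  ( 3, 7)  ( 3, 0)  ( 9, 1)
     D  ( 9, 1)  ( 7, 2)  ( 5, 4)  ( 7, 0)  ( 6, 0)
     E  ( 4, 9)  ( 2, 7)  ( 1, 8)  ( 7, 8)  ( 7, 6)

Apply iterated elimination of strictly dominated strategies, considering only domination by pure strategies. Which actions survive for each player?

P1 drop D (A beats it: P:10>9 Q:9>7 R:8>5 S:9>7 T:8>6)
P1 drop E (A beats it: P:10>4 Q:9>2 R:8>1 S:9>7 T:8>7)
P2 drop Q (R beats it: A:9>7 B:14>8 C:7>5)
P2 drop S (P beats it: A:10>8 B:13>4 C:2>0)
P2 drop T (P beats it: A:10>4 B:13>5 C:2>1)
P1 drop C (A beats it: P:10>4 R:8>3)
P1→{A,B} P2→{P,R}

Remaining: P1:{A,B} P2:{P,R}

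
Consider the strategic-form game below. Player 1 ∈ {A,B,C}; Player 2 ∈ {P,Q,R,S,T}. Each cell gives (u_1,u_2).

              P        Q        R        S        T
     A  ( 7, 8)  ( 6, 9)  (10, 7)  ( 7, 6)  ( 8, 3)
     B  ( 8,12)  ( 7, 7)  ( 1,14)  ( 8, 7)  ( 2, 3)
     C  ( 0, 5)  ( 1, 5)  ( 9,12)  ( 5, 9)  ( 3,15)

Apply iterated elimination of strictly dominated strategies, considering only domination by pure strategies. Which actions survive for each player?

IESDS → P1:{A,B} P2:{P,Q,R}

P1 drop C (A beats it: P:7>0 Q:6>1 R:10>9 S:7>5 T:8>3)
P2 drop S (P beats it: A:8>6 B:12>7)
P2 drop T (P beats it: A:8>3 B:12>3)
P1→{A,B} P2→{P,Q,R}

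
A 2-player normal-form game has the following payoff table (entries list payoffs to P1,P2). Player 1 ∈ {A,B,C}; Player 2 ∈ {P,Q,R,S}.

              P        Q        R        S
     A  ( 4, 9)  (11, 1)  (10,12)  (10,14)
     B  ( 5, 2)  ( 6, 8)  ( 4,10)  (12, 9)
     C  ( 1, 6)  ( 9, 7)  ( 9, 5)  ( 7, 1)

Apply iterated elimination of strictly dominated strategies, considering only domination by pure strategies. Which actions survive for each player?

P1 drop C (A beats it: P:4>1 Q:11>9 R:10>9 S:10>7)
P2 drop P (R beats it: A:12>9 B:10>2)
P2 drop Q (R beats it: A:12>1 B:10>8)
P1→{A,B} P2→{R,S}

Survivors P1:{A,B} P2:{R,S}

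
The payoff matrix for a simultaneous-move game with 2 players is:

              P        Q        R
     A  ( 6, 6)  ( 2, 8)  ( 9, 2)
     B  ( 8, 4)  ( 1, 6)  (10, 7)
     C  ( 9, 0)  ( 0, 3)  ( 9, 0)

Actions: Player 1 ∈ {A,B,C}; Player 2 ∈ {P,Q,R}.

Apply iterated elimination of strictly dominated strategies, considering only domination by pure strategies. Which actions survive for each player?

P2 drop P (Q beats it: A:8>6 B:6>4 C:3>0)
P1 drop C (B beats it: Q:1>0 R:10>9)
P1→{A,B} P2→{Q,R}

IESDS → P1:{A,B} P2:{Q,R}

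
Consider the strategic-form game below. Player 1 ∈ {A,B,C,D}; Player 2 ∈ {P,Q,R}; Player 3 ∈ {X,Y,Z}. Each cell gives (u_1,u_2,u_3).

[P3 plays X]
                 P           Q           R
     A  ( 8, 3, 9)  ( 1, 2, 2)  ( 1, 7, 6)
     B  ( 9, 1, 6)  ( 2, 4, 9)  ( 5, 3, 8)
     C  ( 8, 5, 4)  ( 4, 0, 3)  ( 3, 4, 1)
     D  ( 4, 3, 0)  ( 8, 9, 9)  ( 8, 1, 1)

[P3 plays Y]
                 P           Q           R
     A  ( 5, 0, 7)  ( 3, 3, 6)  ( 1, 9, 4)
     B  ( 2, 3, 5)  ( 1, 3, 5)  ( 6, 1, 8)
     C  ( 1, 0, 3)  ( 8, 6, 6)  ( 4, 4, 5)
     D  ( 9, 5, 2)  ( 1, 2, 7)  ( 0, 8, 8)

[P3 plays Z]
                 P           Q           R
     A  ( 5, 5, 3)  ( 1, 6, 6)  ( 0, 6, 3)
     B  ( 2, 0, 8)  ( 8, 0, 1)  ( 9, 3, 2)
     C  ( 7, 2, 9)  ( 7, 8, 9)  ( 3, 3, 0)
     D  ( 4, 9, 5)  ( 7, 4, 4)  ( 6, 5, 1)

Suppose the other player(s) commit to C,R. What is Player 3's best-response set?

P3 best: {Y}

u_3(X vs C,R) = 1
u_3(Y vs C,R) = 5
u_3(Z vs C,R) = 0
max payoff 5 at {Y}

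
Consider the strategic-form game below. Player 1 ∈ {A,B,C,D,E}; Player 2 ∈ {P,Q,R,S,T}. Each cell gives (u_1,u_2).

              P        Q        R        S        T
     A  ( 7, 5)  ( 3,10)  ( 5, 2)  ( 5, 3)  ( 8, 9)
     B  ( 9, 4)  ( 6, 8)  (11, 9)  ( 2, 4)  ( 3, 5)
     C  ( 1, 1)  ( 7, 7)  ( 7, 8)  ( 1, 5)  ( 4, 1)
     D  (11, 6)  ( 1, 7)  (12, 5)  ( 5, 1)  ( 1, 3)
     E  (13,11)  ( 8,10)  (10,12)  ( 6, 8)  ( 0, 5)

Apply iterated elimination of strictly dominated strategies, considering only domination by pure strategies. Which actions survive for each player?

P2 drop S (Q beats it: A:10>3 B:8>4 C:7>5 D:7>1 E:10>8)
P2 drop T (Q beats it: A:10>9 B:8>5 C:7>1 D:7>3 E:10>5)
P1 drop A (B beats it: P:9>7 Q:6>3 R:11>5)
P1 drop C (E beats it: P:13>1 Q:8>7 R:10>7)
P1→{B,D,E} P2→{P,Q,R}

IESDS → P1:{B,D,E} P2:{P,Q,R}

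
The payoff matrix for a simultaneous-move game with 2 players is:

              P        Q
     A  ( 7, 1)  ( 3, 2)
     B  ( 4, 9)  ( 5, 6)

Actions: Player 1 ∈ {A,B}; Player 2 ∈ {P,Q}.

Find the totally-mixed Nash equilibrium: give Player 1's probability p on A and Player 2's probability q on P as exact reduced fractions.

P1 mixes 3/4 on A; P2 mixes 2/5 on P

P1 indiff ⇒ q·7+(1-q)·3 = q·4+(1-q)·5 ⇒ q(3) = (1-q)(2) ⇒ q = 2/5
P2 indiff ⇒ p·1+(1-p)·9 = p·2+(1-p)·6 ⇒ p(-1) = (1-p)(-3) ⇒ p = 3/4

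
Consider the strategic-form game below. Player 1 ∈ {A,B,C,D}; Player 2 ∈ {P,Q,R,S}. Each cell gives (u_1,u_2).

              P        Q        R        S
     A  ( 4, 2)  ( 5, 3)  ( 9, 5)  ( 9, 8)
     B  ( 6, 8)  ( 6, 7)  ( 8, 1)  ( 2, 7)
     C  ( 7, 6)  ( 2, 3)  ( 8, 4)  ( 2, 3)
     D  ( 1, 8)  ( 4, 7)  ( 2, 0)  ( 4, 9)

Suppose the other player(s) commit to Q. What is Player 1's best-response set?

BR_1 = {B}

u_1(A vs Q) = 5
u_1(B vs Q) = 6
u_1(C vs Q) = 2
u_1(D vs Q) = 4
max payoff 6 at {B}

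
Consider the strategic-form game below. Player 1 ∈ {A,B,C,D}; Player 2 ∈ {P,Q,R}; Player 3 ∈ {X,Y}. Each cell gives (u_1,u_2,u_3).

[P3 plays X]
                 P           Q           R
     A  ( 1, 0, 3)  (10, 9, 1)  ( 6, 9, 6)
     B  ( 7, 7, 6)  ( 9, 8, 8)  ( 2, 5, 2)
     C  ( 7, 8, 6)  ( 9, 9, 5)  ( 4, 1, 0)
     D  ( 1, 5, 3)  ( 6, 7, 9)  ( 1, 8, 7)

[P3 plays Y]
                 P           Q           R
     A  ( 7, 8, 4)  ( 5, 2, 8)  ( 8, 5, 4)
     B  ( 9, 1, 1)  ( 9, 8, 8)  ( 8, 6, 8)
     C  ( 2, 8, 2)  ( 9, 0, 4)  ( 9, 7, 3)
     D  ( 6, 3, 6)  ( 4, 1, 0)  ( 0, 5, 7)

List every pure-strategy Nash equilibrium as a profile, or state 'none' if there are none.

(A,P,X): not NE [P1→C gives 7>1; P2→R gives 9>0; P3→Y gives 4>3]
(A,P,Y): not NE [P1→B gives 9>7]
(A,Q,X): not NE [P3→Y gives 8>1]
(A,Q,Y): not NE [P1→C gives 9>5; P2→P gives 8>2]
(A,R,X): NE
(A,R,Y): not NE [P1→C gives 9>8; P2→P gives 8>5; P3→X gives 6>4]
(B,P,X): not NE [P2→Q gives 8>7]
(B,P,Y): not NE [P2→Q gives 8>1; P3→X gives 6>1]
(B,Q,X): not NE [P1→A gives 10>9]
(B,Q,Y): NE
(B,R,X): not NE [P1→A gives 6>2; P2→Q gives 8>5; P3→Y gives 8>2]
(B,R,Y): not NE [P1→C gives 9>8; P2→Q gives 8>6]
(C,P,X): not NE [P2→Q gives 9>8]
(C,P,Y): not NE [P1→B gives 9>2; P3→X gives 6>2]
(C,Q,X): not NE [P1→A gives 10>9]
(C,Q,Y): not NE [P2→P gives 8>0; P3→X gives 5>4]
(C,R,X): not NE [P1→A gives 6>4; P2→Q gives 9>1; P3→Y gives 3>0]
(C,R,Y): not NE [P2→P gives 8>7]
(D,P,X): not NE [P1→C gives 7>1; P2→R gives 8>5; P3→Y gives 6>3]
(D,P,Y): not NE [P1→B gives 9>6; P2→R gives 5>3]
(D,Q,X): not NE [P1→A gives 10>6; P2→R gives 8>7]
(D,Q,Y): not NE [P1→C gives 9>4; P2→R gives 5>1; P3→X gives 9>0]
(D,R,X): not NE [P1→A gives 6>1]
(D,R,Y): not NE [P1→C gives 9>0]

NE set: (A,R,X), (B,Q,Y)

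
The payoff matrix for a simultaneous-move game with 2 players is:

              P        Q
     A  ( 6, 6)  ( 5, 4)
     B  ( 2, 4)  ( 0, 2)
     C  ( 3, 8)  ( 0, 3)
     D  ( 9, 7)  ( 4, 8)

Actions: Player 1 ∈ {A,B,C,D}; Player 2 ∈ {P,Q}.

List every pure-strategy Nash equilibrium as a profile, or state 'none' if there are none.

(A,P): not NE [P1→D gives 9>6]
(A,Q): not NE [P2→P gives 6>4]
(B,P): not NE [P1→D gives 9>2]
(B,Q): not NE [P1→A gives 5>0; P2→P gives 4>2]
(C,P): not NE [P1→D gives 9>3]
(C,Q): not NE [P1→A gives 5>0; P2→P gives 8>3]
(D,P): not NE [P2→Q gives 8>7]
(D,Q): not NE [P1→A gives 5>4]

No pure NE.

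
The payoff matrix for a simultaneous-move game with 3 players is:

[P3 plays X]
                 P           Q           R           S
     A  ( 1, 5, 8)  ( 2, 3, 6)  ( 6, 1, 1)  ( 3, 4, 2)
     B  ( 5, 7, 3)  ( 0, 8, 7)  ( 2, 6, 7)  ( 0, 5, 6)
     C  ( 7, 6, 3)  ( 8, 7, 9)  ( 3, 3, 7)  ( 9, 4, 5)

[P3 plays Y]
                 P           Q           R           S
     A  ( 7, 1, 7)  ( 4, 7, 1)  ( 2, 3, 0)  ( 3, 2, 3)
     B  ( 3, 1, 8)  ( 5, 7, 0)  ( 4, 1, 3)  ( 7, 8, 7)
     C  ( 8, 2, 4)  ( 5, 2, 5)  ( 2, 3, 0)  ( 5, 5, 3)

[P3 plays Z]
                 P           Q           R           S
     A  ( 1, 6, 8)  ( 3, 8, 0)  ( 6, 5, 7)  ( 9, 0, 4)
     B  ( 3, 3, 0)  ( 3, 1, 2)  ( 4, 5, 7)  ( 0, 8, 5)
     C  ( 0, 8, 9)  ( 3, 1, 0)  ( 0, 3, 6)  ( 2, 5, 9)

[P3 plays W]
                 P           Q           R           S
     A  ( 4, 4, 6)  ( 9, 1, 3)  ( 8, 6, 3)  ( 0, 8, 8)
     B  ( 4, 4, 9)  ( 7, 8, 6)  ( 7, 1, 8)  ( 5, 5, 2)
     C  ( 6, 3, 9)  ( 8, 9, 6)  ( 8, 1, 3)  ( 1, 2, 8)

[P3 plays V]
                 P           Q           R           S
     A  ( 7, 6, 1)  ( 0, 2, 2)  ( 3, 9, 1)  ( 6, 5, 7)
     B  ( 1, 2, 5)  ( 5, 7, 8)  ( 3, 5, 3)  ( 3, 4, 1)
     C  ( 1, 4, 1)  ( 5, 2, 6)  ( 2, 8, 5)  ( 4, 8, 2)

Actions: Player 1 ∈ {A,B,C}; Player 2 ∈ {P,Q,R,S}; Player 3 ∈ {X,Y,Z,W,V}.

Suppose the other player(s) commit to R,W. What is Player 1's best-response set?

u_1(A vs R,W) = 8
u_1(B vs R,W) = 7
u_1(C vs R,W) = 8
max payoff 8 at {A,C}

argmax u_1 = {A,C}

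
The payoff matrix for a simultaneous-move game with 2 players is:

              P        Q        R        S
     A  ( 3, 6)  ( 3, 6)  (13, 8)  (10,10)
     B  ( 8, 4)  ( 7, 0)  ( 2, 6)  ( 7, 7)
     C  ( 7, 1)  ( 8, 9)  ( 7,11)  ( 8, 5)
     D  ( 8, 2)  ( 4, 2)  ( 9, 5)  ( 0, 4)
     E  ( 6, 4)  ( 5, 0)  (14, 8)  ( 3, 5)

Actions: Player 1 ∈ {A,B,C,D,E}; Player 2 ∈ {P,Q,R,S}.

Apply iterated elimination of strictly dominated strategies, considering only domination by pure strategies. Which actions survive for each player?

Remaining: P1:{A,E} P2:{R,S}

P2 drop P (R beats it: A:8>6 B:6>4 C:11>1 D:5>2 E:8>4)
P1 drop B (C beats it: Q:8>7 R:7>2 S:8>7)
P1 drop D (E beats it: Q:5>4 R:14>9 S:3>0)
P2 drop Q (R beats it: A:8>6 C:11>9 E:8>0)
P1 drop C (A beats it: R:13>7 S:10>8)
P1→{A,E} P2→{R,S}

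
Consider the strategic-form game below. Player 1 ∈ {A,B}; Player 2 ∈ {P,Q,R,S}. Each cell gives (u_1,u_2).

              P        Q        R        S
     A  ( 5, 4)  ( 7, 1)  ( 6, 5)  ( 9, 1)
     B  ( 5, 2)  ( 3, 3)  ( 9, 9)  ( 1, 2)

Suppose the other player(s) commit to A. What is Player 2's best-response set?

P2 best: {R}

u_2(P vs A) = 4
u_2(Q vs A) = 1
u_2(R vs A) = 5
u_2(S vs A) = 1
max payoff 5 at {R}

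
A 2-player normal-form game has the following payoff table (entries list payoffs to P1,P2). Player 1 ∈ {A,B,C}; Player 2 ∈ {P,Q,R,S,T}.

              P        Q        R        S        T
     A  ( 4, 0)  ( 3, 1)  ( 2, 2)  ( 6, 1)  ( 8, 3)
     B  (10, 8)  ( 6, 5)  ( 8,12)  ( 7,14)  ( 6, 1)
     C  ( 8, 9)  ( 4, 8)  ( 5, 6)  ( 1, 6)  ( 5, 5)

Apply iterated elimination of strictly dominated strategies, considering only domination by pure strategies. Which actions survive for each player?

IESDS → P1:{A,B} P2:{R,S,T}

P1 drop C (B beats it: P:10>8 Q:6>4 R:8>5 S:7>1 T:6>5)
P2 drop P (R beats it: A:2>0 B:12>8)
P2 drop Q (R beats it: A:2>1 B:12>5)
P1→{A,B} P2→{R,S,T}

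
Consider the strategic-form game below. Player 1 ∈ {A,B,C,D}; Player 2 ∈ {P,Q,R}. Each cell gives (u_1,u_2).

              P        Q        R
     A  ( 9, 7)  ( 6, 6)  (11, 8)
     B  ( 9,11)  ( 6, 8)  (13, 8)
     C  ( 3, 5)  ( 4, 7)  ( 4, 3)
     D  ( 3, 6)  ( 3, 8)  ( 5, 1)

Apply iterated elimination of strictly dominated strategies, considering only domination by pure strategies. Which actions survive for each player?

Survivors P1:{A,B} P2:{P,R}

P1 drop C (A beats it: P:9>3 Q:6>4 R:11>4)
P1 drop D (A beats it: P:9>3 Q:6>3 R:11>5)
P2 drop Q (P beats it: A:7>6 B:11>8)
P1→{A,B} P2→{P,R}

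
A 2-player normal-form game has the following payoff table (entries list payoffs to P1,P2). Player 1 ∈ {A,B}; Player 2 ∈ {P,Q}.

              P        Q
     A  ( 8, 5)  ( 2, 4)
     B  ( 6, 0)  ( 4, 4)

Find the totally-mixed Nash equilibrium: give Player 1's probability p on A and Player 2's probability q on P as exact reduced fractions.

p=4/5, q=1/2

P1 indiff ⇒ q·8+(1-q)·2 = q·6+(1-q)·4 ⇒ q(2) = (1-q)(2) ⇒ q = 1/2
P2 indiff ⇒ p·5+(1-p)·0 = p·4+(1-p)·4 ⇒ p(1) = (1-p)(4) ⇒ p = 4/5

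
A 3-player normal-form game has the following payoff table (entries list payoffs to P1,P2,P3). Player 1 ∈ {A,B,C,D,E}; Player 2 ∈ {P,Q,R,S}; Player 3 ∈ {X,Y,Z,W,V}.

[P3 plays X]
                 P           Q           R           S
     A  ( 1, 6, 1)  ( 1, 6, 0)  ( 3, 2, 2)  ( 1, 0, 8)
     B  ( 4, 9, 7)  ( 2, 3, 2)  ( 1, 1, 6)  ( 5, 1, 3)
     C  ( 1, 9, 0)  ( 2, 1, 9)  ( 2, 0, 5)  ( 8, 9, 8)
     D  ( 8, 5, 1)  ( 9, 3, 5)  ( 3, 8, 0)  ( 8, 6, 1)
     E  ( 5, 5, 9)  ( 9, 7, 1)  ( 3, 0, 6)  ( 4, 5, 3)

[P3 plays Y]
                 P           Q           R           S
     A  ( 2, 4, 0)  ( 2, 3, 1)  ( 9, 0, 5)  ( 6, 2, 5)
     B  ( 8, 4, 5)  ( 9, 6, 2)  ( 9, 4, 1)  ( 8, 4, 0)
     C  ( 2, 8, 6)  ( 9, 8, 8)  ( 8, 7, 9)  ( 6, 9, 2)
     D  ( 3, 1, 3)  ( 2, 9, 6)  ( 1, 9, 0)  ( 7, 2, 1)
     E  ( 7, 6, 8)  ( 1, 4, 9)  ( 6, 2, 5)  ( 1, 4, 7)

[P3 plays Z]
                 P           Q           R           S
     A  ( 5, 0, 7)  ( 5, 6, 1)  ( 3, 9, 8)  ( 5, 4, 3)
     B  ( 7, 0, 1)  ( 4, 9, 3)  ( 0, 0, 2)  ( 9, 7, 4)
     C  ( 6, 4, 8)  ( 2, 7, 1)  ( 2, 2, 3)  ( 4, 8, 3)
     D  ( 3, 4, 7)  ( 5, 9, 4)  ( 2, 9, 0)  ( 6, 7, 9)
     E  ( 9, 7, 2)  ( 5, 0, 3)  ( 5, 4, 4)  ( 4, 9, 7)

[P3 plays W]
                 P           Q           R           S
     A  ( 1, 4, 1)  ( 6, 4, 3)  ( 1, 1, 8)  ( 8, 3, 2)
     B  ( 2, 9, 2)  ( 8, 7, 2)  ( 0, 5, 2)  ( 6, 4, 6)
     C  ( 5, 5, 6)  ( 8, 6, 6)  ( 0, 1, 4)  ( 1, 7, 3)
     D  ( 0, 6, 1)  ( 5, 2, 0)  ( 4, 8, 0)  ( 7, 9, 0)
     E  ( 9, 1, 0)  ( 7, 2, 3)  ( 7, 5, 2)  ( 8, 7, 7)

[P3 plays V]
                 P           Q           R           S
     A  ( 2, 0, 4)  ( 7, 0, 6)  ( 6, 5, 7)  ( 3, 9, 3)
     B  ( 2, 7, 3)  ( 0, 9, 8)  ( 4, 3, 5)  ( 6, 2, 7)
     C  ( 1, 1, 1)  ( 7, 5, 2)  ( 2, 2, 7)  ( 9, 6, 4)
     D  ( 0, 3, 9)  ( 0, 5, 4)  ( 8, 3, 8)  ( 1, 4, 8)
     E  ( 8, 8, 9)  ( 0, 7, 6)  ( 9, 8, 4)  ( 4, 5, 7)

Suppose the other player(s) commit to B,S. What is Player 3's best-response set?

u_3(X vs B,S) = 3
u_3(Y vs B,S) = 0
u_3(Z vs B,S) = 4
u_3(W vs B,S) = 6
u_3(V vs B,S) = 7
max payoff 7 at {V}

BR_3 = {V}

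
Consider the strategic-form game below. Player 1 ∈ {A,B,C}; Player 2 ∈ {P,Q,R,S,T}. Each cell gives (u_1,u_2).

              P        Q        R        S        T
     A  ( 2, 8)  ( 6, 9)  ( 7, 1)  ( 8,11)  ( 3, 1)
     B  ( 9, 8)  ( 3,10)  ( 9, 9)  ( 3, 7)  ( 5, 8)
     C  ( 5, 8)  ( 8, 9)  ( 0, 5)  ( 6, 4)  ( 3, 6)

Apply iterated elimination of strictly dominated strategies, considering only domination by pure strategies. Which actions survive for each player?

P2 drop P (Q beats it: A:9>8 B:10>8 C:9>8)
P2 drop R (Q beats it: A:9>1 B:10>9 C:9>5)
P2 drop T (Q beats it: A:9>1 B:10>8 C:9>6)
P1 drop B (A beats it: Q:6>3 S:8>3)
P1→{A,C} P2→{Q,S}

Remaining: P1:{A,C} P2:{Q,S}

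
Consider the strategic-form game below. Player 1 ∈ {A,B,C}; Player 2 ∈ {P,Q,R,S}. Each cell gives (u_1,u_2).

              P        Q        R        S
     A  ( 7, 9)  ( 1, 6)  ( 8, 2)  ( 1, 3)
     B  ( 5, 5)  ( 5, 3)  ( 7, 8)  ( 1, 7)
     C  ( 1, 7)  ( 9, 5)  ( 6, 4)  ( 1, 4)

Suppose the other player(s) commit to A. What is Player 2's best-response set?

argmax u_2 = {P}

u_2(P vs A) = 9
u_2(Q vs A) = 6
u_2(R vs A) = 2
u_2(S vs A) = 3
max payoff 9 at {P}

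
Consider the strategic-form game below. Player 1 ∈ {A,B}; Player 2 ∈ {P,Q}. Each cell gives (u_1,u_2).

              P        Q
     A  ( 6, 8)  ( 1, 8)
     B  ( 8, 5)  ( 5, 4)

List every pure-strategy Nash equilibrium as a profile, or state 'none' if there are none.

PSNE = {(B,P)}

(A,P): not NE [P1→B gives 8>6]
(A,Q): not NE [P1→B gives 5>1]
(B,P): NE
(B,Q): not NE [P2→P gives 5>4]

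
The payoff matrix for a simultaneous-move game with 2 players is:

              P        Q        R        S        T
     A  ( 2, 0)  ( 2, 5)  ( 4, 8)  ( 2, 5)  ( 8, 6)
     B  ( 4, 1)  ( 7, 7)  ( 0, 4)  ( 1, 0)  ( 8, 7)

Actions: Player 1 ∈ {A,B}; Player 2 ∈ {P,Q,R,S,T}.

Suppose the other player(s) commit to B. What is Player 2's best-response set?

argmax u_2 = {Q,T}

u_2(P vs B) = 1
u_2(Q vs B) = 7
u_2(R vs B) = 4
u_2(S vs B) = 0
u_2(T vs B) = 7
max payoff 7 at {Q,T}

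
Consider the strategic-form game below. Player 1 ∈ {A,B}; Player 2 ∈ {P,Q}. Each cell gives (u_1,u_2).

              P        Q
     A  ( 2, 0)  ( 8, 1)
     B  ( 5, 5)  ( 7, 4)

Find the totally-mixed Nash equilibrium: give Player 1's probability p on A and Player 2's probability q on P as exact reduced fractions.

P1 mixes 1/2 on A; P2 mixes 1/4 on P

P1 indiff ⇒ q·2+(1-q)·8 = q·5+(1-q)·7 ⇒ q(-3) = (1-q)(-1) ⇒ q = 1/4
P2 indiff ⇒ p·0+(1-p)·5 = p·1+(1-p)·4 ⇒ p(-1) = (1-p)(-1) ⇒ p = 1/2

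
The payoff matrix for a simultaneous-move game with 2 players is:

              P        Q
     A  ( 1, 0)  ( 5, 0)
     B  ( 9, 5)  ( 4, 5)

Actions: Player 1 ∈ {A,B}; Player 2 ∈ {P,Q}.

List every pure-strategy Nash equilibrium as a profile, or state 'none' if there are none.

PSNE = {(A,Q), (B,P)}

(A,P): not NE [P1→B gives 9>1]
(A,Q): NE
(B,P): NE
(B,Q): not NE [P1→A gives 5>4]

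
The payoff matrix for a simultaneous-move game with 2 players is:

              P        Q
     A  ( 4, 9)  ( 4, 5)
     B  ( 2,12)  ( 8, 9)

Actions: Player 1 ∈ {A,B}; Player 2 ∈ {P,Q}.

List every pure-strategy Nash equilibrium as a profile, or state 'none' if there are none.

Nash profiles: (A,P)

(A,P): NE
(A,Q): not NE [P1→B gives 8>4; P2→P gives 9>5]
(B,P): not NE [P1→A gives 4>2]
(B,Q): not NE [P2→P gives 12>9]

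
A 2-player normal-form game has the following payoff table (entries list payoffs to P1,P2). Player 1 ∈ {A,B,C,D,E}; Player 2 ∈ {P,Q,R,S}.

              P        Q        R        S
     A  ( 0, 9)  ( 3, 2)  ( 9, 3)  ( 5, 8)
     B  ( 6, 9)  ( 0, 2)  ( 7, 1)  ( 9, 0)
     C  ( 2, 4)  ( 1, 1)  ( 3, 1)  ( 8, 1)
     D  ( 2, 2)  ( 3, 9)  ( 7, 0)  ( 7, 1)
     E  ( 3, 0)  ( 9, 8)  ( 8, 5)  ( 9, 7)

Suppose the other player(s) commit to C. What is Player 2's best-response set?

P2 best: {P}

u_2(P vs C) = 4
u_2(Q vs C) = 1
u_2(R vs C) = 1
u_2(S vs C) = 1
max payoff 4 at {P}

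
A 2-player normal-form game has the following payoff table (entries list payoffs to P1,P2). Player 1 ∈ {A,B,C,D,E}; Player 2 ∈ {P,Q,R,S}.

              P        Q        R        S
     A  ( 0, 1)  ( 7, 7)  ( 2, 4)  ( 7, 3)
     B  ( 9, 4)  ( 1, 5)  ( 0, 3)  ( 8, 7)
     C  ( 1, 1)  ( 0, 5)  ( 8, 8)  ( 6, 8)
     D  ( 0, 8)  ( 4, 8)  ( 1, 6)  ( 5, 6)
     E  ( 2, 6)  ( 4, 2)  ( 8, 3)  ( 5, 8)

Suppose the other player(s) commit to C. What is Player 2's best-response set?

u_2(P vs C) = 1
u_2(Q vs C) = 5
u_2(R vs C) = 8
u_2(S vs C) = 8
max payoff 8 at {R,S}

P2 best: {R,S}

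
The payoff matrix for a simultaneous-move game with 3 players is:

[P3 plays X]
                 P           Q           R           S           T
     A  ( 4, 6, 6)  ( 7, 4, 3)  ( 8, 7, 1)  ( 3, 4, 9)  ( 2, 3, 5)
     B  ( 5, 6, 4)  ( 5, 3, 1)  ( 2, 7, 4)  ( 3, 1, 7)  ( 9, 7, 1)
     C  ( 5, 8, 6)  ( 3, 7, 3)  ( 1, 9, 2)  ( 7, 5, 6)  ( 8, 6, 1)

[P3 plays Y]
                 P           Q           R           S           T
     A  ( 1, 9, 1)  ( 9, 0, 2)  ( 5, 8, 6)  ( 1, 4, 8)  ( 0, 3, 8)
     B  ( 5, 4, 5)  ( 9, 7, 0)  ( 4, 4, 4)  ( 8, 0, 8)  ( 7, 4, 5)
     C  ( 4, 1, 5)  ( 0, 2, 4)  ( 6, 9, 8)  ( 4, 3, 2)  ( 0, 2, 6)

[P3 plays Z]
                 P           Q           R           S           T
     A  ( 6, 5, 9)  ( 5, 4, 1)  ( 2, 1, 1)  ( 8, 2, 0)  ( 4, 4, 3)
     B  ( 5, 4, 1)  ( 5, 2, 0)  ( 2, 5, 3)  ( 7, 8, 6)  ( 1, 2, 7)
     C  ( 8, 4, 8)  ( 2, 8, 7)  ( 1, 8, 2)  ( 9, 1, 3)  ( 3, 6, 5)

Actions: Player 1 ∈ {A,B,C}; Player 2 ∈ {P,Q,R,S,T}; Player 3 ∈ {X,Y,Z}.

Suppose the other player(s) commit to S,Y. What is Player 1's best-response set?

u_1(A vs S,Y) = 1
u_1(B vs S,Y) = 8
u_1(C vs S,Y) = 4
max payoff 8 at {B}

argmax u_1 = {B}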